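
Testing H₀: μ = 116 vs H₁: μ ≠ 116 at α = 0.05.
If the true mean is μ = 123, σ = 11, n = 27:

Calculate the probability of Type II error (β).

Answer: β ≈ 0.0891

Derivation:
SE = σ/√n = 11/√27 = 2.1170
Critical values: μ₀ ± z_0.025×SE = 116 ± 1.960×2.1170
Acceptance region: (111.8507, 120.1493)
Under H₁ (μ = 123): z_high = (120.1493 - 123)/2.1170 = -1.3466, z_low = (111.8507 - 123)/2.1170 = -5.2666
β = P(not reject | H₁) = Φ(-1.3466) - Φ(-5.2666) ≈ 0.0891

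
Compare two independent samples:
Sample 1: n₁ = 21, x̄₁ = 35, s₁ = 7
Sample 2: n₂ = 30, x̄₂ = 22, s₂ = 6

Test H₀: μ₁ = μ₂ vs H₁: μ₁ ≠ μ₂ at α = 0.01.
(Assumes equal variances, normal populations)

Answer: t = 7.1093, reject H₀

Derivation:
Pooled variance: s²_p = [20×7² + 29×6²]/(49) = 41.3061
s_p = 6.4270
SE = s_p×√(1/n₁ + 1/n₂) = 6.4270×√(1/21 + 1/30) = 1.8286
t = (x̄₁ - x̄₂)/SE = (35 - 22)/1.8286 = 7.1093
df = 49, t-critical = ±2.680
Decision: reject H₀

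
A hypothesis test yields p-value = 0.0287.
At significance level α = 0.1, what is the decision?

Answer: reject H₀

Derivation:
Compare p-value to α:
0.0287 < 0.1
Decision: reject H₀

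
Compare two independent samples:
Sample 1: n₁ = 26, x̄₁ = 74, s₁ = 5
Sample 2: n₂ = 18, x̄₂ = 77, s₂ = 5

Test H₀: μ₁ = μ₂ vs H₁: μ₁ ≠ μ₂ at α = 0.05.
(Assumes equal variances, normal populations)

Answer: t = -1.9568, fail to reject H₀

Derivation:
Pooled variance: s²_p = [25×5² + 17×5²]/(42) = 25.0000
s_p = 5.0000
SE = s_p×√(1/n₁ + 1/n₂) = 5.0000×√(1/26 + 1/18) = 1.5331
t = (x̄₁ - x̄₂)/SE = (74 - 77)/1.5331 = -1.9568
df = 42, t-critical = ±2.018
Decision: fail to reject H₀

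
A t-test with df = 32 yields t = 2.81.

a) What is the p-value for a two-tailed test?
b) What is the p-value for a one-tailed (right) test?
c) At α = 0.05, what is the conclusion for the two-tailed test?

Answer: a) 0.0084, b) 0.0042, c) reject H₀

Derivation:
Using t-distribution with df = 32:
a) Two-tailed: p = 2×P(T > 2.81) = 0.0084
b) One-tailed: p = P(T > 2.81) = 0.0042
c) 0.0084 < 0.05, reject H₀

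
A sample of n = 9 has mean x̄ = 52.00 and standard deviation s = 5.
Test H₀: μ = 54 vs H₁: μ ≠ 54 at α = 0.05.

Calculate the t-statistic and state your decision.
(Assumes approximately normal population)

Answer: t = -1.2000, fail to reject H₀

Derivation:
df = n - 1 = 8
SE = s/√n = 5/√9 = 1.6667
t = (x̄ - μ₀)/SE = (52.00 - 54)/1.6667 = -1.2000
Critical value: t_{0.025,8} = ±2.306
p-value ≈ 0.2645
Decision: fail to reject H₀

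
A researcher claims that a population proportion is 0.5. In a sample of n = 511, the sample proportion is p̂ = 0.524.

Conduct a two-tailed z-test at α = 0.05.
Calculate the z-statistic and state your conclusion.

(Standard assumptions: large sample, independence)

H₀: p = 0.5, H₁: p ≠ 0.5
Standard error: SE = √(p₀(1-p₀)/n) = √(0.5×0.5/511) = 0.022119
z-statistic: z = (p̂ - p₀)/SE = (0.524 - 0.5)/0.022119 = 1.0850
Critical value: z_0.025 = ±1.960
p-value = 0.2779
Decision: fail to reject H₀ at α = 0.05

Answer: z = 1.0850, fail to reject H₀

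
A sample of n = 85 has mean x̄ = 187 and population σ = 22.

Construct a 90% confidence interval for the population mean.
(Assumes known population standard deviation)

Answer: (183.0747, 190.9253)

Derivation:
Confidence level: 90%, α = 0.1
z_0.05 = 1.645
SE = σ/√n = 22/√85 = 2.3862
Margin of error = 1.645 × 2.3862 = 3.9253
CI: x̄ ± margin = 187 ± 3.9253
CI: (183.0747, 190.9253)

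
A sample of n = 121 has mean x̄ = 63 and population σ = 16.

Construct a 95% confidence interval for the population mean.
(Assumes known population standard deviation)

Answer: (60.1492, 65.8508)

Derivation:
Confidence level: 95%, α = 0.05
z_0.025 = 1.960
SE = σ/√n = 16/√121 = 1.4545
Margin of error = 1.960 × 1.4545 = 2.8508
CI: x̄ ± margin = 63 ± 2.8508
CI: (60.1492, 65.8508)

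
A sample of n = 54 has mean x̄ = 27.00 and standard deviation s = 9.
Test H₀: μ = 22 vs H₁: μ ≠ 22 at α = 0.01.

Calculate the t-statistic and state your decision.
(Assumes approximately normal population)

Answer: t = 4.0826, reject H₀

Derivation:
df = n - 1 = 53
SE = s/√n = 9/√54 = 1.2247
t = (x̄ - μ₀)/SE = (27.00 - 22)/1.2247 = 4.0826
Critical value: t_{0.005,53} = ±2.672
p-value ≈ 0.0002
Decision: reject H₀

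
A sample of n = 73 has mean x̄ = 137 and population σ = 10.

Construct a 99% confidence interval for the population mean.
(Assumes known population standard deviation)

Answer: (133.9850, 140.0150)

Derivation:
Confidence level: 99%, α = 0.01
z_0.005 = 2.576
SE = σ/√n = 10/√73 = 1.1704
Margin of error = 2.576 × 1.1704 = 3.0150
CI: x̄ ± margin = 137 ± 3.0150
CI: (133.9850, 140.0150)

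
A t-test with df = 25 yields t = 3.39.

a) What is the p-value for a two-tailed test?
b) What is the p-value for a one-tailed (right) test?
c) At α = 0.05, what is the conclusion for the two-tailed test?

Using t-distribution with df = 25:
a) Two-tailed: p = 2×P(T > 3.39) = 0.0023
b) One-tailed: p = P(T > 3.39) = 0.0012
c) 0.0023 < 0.05, reject H₀

Answer: a) 0.0023, b) 0.0012, c) reject H₀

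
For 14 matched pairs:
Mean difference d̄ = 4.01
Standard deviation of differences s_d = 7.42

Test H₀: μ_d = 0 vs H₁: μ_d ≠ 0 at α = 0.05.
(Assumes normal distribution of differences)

Answer: t = 2.0221, fail to reject H₀

Derivation:
df = n - 1 = 13
SE = s_d/√n = 7.42/√14 = 1.9831
t = d̄/SE = 4.01/1.9831 = 2.0221
Critical value: t_{0.025,13} = ±2.160
p-value ≈ 0.0642
Decision: fail to reject H₀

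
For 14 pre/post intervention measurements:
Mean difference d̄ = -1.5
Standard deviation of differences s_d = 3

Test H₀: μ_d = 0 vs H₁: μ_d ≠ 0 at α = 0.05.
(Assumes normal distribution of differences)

Answer: t = -1.8708, fail to reject H₀

Derivation:
df = n - 1 = 13
SE = s_d/√n = 3/√14 = 0.8018
t = d̄/SE = -1.5/0.8018 = -1.8708
Critical value: t_{0.025,13} = ±2.160
p-value ≈ 0.0841
Decision: fail to reject H₀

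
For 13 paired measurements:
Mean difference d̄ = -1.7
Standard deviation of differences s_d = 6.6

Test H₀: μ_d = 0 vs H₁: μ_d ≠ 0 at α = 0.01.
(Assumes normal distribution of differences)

df = n - 1 = 12
SE = s_d/√n = 6.6/√13 = 1.8305
t = d̄/SE = -1.7/1.8305 = -0.9287
Critical value: t_{0.005,12} = ±3.055
p-value ≈ 0.3713
Decision: fail to reject H₀

Answer: t = -0.9287, fail to reject H₀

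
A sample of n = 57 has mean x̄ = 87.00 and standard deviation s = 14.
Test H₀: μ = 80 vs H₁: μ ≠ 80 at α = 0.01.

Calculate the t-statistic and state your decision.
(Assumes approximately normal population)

df = n - 1 = 56
SE = s/√n = 14/√57 = 1.8543
t = (x̄ - μ₀)/SE = (87.00 - 80)/1.8543 = 3.7750
Critical value: t_{0.005,56} = ±2.667
p-value ≈ 0.0004
Decision: reject H₀

Answer: t = 3.7750, reject H₀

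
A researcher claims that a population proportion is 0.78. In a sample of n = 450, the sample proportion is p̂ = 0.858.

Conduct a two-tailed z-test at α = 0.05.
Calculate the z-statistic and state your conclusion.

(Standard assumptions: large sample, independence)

Answer: z = 3.9943, reject H₀

Derivation:
H₀: p = 0.78, H₁: p ≠ 0.78
Standard error: SE = √(p₀(1-p₀)/n) = √(0.78×0.22/450) = 0.019528
z-statistic: z = (p̂ - p₀)/SE = (0.858 - 0.78)/0.019528 = 3.9943
Critical value: z_0.025 = ±1.960
p-value = 0.0001
Decision: reject H₀ at α = 0.05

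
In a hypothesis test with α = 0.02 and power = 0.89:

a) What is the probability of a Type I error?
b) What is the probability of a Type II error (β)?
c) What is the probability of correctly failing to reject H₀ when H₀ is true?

a) Type I error probability = α = 0.02
b) Power = P(reject H₀ | H₁ true) = 1 - β = 0.89, so Type II error probability = β = 1 - Power = 0.11
c) P(fail to reject H₀ | H₀ true) = 1 - α = 0.98

Answer: a) 0.02, b) 0.11, c) 0.98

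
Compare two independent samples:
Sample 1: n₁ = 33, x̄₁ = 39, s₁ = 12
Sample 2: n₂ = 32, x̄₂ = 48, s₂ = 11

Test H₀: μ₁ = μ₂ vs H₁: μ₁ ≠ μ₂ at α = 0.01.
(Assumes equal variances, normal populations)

Pooled variance: s²_p = [32×12² + 31×11²]/(63) = 132.6825
s_p = 11.5188
SE = s_p×√(1/n₁ + 1/n₂) = 11.5188×√(1/33 + 1/32) = 2.8578
t = (x̄₁ - x̄₂)/SE = (39 - 48)/2.8578 = -3.1493
df = 63, t-critical = ±2.656
Decision: reject H₀

Answer: t = -3.1493, reject H₀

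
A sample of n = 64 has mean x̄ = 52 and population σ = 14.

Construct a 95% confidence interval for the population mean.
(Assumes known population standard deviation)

Confidence level: 95%, α = 0.05
z_0.025 = 1.960
SE = σ/√n = 14/√64 = 1.7500
Margin of error = 1.960 × 1.7500 = 3.4300
CI: x̄ ± margin = 52 ± 3.4300
CI: (48.5700, 55.4300)

Answer: (48.5700, 55.4300)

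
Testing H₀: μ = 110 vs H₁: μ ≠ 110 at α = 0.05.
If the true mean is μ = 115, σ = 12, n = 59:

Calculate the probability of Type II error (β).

Answer: β ≈ 0.1074

Derivation:
SE = σ/√n = 12/√59 = 1.5623
Critical values: μ₀ ± z_0.025×SE = 110 ± 1.960×1.5623
Acceptance region: (106.9379, 113.0621)
Under H₁ (μ = 115): z_high = (113.0621 - 115)/1.5623 = -1.2404, z_low = (106.9379 - 115)/1.5623 = -5.1604
β = P(not reject | H₁) = Φ(-1.2404) - Φ(-5.1604) ≈ 0.1074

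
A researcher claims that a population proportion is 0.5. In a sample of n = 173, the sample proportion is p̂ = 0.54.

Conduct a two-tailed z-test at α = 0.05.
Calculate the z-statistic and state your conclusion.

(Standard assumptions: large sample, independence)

H₀: p = 0.5, H₁: p ≠ 0.5
Standard error: SE = √(p₀(1-p₀)/n) = √(0.5×0.5/173) = 0.038014
z-statistic: z = (p̂ - p₀)/SE = (0.54 - 0.5)/0.038014 = 1.0522
Critical value: z_0.025 = ±1.960
p-value = 0.2927
Decision: fail to reject H₀ at α = 0.05

Answer: z = 1.0522, fail to reject H₀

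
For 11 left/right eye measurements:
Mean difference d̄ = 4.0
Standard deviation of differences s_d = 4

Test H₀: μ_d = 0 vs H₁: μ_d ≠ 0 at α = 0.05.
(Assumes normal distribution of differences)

df = n - 1 = 10
SE = s_d/√n = 4/√11 = 1.2060
t = d̄/SE = 4.0/1.2060 = 3.3167
Critical value: t_{0.025,10} = ±2.228
p-value ≈ 0.0078
Decision: reject H₀

Answer: t = 3.3167, reject H₀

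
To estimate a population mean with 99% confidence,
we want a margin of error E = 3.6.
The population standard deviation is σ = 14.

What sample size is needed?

z_0.005 = 2.576
n = (z×σ/E)² = (2.576×14/3.6)²
n = 100.3559
Round up: n = 101

Answer: n = 101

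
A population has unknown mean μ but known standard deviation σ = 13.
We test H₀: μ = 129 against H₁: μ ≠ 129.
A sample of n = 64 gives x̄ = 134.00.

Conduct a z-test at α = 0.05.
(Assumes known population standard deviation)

Answer: z = 3.0769, reject H₀

Derivation:
Standard error: SE = σ/√n = 13/√64 = 1.6250
z-statistic: z = (x̄ - μ₀)/SE = (134.00 - 129)/1.6250 = 3.0769
Critical value: ±1.960
p-value = 0.0021
Decision: reject H₀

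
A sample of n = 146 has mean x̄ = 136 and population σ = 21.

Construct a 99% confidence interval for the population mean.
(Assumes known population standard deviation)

Answer: (131.5229, 140.4771)

Derivation:
Confidence level: 99%, α = 0.01
z_0.005 = 2.576
SE = σ/√n = 21/√146 = 1.7380
Margin of error = 2.576 × 1.7380 = 4.4771
CI: x̄ ± margin = 136 ± 4.4771
CI: (131.5229, 140.4771)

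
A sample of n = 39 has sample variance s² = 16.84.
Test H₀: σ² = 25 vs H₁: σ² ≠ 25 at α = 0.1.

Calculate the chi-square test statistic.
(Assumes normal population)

df = n - 1 = 38
χ² = (n-1)s²/σ₀² = 38×16.84/25 = 25.5968
Critical values: χ²_{0.95,38} = 24.884, χ²_{0.05,38} = 53.384
Rejection region: χ² < 24.884 or χ² > 53.384
Decision: fail to reject H₀

Answer: χ² = 25.5968, fail to reject H₀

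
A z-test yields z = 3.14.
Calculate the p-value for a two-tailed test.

For z = 3.14:
p = 2×P(Z > |3.14|) = 2×(1 - Φ(3.14)) = 0.0017

Answer: p-value ≈ 0.0017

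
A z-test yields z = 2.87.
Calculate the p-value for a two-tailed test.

For z = 2.87:
p = 2×P(Z > |2.87|) = 2×(1 - Φ(2.87)) = 0.0041

Answer: p-value ≈ 0.0041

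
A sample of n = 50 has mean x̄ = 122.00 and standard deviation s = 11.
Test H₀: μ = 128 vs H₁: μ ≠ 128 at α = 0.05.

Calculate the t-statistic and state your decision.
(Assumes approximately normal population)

df = n - 1 = 49
SE = s/√n = 11/√50 = 1.5556
t = (x̄ - μ₀)/SE = (122.00 - 128)/1.5556 = -3.8570
Critical value: t_{0.025,49} = ±2.010
p-value ≈ 0.0003
Decision: reject H₀

Answer: t = -3.8570, reject H₀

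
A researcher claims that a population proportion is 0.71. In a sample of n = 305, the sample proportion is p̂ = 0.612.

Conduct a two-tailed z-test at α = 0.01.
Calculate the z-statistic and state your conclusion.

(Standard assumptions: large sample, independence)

Answer: z = -3.7718, reject H₀

Derivation:
H₀: p = 0.71, H₁: p ≠ 0.71
Standard error: SE = √(p₀(1-p₀)/n) = √(0.71×0.29/305) = 0.025982
z-statistic: z = (p̂ - p₀)/SE = (0.612 - 0.71)/0.025982 = -3.7718
Critical value: z_0.005 = ±2.576
p-value = 0.0002
Decision: reject H₀ at α = 0.01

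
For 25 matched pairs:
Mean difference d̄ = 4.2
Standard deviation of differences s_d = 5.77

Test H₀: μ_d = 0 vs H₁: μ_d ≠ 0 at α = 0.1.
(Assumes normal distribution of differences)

df = n - 1 = 24
SE = s_d/√n = 5.77/√25 = 1.1540
t = d̄/SE = 4.2/1.1540 = 3.6395
Critical value: t_{0.05,24} = ±1.711
p-value ≈ 0.0013
Decision: reject H₀

Answer: t = 3.6395, reject H₀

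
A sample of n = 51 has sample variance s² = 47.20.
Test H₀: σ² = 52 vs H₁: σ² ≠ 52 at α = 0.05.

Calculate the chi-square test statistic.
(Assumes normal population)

df = n - 1 = 50
χ² = (n-1)s²/σ₀² = 50×47.20/52 = 45.3846
Critical values: χ²_{0.975,50} = 32.357, χ²_{0.025,50} = 71.420
Rejection region: χ² < 32.357 or χ² > 71.420
Decision: fail to reject H₀

Answer: χ² = 45.3846, fail to reject H₀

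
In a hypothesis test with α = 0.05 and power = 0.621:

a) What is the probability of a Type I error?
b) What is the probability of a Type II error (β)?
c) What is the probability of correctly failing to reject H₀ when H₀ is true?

a) Type I error probability = α = 0.05
b) Power = P(reject H₀ | H₁ true) = 1 - β = 0.621, so Type II error probability = β = 1 - Power = 0.379
c) P(fail to reject H₀ | H₀ true) = 1 - α = 0.95

Answer: a) 0.05, b) 0.379, c) 0.95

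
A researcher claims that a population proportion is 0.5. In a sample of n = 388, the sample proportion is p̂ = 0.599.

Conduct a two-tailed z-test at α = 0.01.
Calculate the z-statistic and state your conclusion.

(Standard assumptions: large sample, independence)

Answer: z = 3.9001, reject H₀

Derivation:
H₀: p = 0.5, H₁: p ≠ 0.5
Standard error: SE = √(p₀(1-p₀)/n) = √(0.5×0.5/388) = 0.025384
z-statistic: z = (p̂ - p₀)/SE = (0.599 - 0.5)/0.025384 = 3.9001
Critical value: z_0.005 = ±2.576
p-value = 0.0001
Decision: reject H₀ at α = 0.01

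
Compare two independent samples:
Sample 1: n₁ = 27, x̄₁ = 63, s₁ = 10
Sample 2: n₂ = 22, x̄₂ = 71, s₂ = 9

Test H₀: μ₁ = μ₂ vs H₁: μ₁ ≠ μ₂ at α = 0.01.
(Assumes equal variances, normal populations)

Pooled variance: s²_p = [26×10² + 21×9²]/(47) = 91.5106
s_p = 9.5661
SE = s_p×√(1/n₁ + 1/n₂) = 9.5661×√(1/27 + 1/22) = 2.7475
t = (x̄₁ - x̄₂)/SE = (63 - 71)/2.7475 = -2.9117
df = 47, t-critical = ±2.685
Decision: reject H₀

Answer: t = -2.9117, reject H₀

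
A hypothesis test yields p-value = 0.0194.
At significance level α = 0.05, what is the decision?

Compare p-value to α:
0.0194 < 0.05
Decision: reject H₀

Answer: reject H₀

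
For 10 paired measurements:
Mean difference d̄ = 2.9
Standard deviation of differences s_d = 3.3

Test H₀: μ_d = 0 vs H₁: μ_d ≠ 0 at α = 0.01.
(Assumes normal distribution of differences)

df = n - 1 = 9
SE = s_d/√n = 3.3/√10 = 1.0436
t = d̄/SE = 2.9/1.0436 = 2.7788
Critical value: t_{0.005,9} = ±3.250
p-value ≈ 0.0214
Decision: fail to reject H₀

Answer: t = 2.7788, fail to reject H₀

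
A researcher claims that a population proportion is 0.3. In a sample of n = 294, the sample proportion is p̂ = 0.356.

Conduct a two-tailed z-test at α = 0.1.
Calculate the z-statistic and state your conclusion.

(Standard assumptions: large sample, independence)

H₀: p = 0.3, H₁: p ≠ 0.3
Standard error: SE = √(p₀(1-p₀)/n) = √(0.3×0.7/294) = 0.026726
z-statistic: z = (p̂ - p₀)/SE = (0.356 - 0.3)/0.026726 = 2.0953
Critical value: z_0.05 = ±1.645
p-value = 0.0361
Decision: reject H₀ at α = 0.1

Answer: z = 2.0953, reject H₀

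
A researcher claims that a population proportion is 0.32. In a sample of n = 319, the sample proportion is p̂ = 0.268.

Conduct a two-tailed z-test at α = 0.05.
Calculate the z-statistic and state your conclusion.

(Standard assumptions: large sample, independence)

H₀: p = 0.32, H₁: p ≠ 0.32
Standard error: SE = √(p₀(1-p₀)/n) = √(0.32×0.68/319) = 0.026118
z-statistic: z = (p̂ - p₀)/SE = (0.268 - 0.32)/0.026118 = -1.9910
Critical value: z_0.025 = ±1.960
p-value = 0.0465
Decision: reject H₀ at α = 0.05

Answer: z = -1.9910, reject H₀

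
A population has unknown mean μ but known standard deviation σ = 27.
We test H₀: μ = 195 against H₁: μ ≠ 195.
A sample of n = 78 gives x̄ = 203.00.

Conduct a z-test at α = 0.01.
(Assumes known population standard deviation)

Answer: z = 2.6169, reject H₀

Derivation:
Standard error: SE = σ/√n = 27/√78 = 3.0571
z-statistic: z = (x̄ - μ₀)/SE = (203.00 - 195)/3.0571 = 2.6169
Critical value: ±2.576
p-value = 0.0089
Decision: reject H₀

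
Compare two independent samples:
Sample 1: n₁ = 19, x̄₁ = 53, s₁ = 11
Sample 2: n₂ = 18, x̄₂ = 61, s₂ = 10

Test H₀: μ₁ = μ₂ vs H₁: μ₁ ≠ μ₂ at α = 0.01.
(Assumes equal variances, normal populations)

Answer: t = -2.3106, fail to reject H₀

Derivation:
Pooled variance: s²_p = [18×11² + 17×10²]/(35) = 110.8000
s_p = 10.5262
SE = s_p×√(1/n₁ + 1/n₂) = 10.5262×√(1/19 + 1/18) = 3.4623
t = (x̄₁ - x̄₂)/SE = (53 - 61)/3.4623 = -2.3106
df = 35, t-critical = ±2.724
Decision: fail to reject H₀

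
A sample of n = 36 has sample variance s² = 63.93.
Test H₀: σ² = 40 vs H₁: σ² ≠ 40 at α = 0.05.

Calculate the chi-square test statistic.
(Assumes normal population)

df = n - 1 = 35
χ² = (n-1)s²/σ₀² = 35×63.93/40 = 55.9388
Critical values: χ²_{0.975,35} = 20.569, χ²_{0.025,35} = 53.203
Rejection region: χ² < 20.569 or χ² > 53.203
Decision: reject H₀

Answer: χ² = 55.9388, reject H₀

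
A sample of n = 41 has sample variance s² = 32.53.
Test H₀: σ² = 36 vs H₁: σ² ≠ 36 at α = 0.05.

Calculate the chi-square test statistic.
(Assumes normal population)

Answer: χ² = 36.1444, fail to reject H₀

Derivation:
df = n - 1 = 40
χ² = (n-1)s²/σ₀² = 40×32.53/36 = 36.1444
Critical values: χ²_{0.975,40} = 24.433, χ²_{0.025,40} = 59.342
Rejection region: χ² < 24.433 or χ² > 59.342
Decision: fail to reject H₀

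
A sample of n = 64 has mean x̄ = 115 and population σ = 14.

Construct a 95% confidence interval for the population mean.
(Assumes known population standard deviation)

Confidence level: 95%, α = 0.05
z_0.025 = 1.960
SE = σ/√n = 14/√64 = 1.7500
Margin of error = 1.960 × 1.7500 = 3.4300
CI: x̄ ± margin = 115 ± 3.4300
CI: (111.5700, 118.4300)

Answer: (111.5700, 118.4300)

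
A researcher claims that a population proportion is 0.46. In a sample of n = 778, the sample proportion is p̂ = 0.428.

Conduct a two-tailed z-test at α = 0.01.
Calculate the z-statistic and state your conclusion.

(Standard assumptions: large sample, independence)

Answer: z = -1.7909, fail to reject H₀

Derivation:
H₀: p = 0.46, H₁: p ≠ 0.46
Standard error: SE = √(p₀(1-p₀)/n) = √(0.46×0.54/778) = 0.017868
z-statistic: z = (p̂ - p₀)/SE = (0.428 - 0.46)/0.017868 = -1.7909
Critical value: z_0.005 = ±2.576
p-value = 0.0733
Decision: fail to reject H₀ at α = 0.01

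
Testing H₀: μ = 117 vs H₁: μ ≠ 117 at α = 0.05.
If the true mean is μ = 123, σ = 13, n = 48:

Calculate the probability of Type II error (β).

Answer: β ≈ 0.1079

Derivation:
SE = σ/√n = 13/√48 = 1.8764
Critical values: μ₀ ± z_0.025×SE = 117 ± 1.960×1.8764
Acceptance region: (113.3223, 120.6777)
Under H₁ (μ = 123): z_high = (120.6777 - 123)/1.8764 = -1.2376, z_low = (113.3223 - 123)/1.8764 = -5.1576
β = P(not reject | H₁) = Φ(-1.2376) - Φ(-5.1576) ≈ 0.1079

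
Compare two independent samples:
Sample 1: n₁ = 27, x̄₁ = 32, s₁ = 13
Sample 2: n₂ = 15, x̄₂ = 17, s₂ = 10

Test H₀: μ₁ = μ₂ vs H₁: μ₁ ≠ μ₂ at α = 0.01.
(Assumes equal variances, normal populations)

Pooled variance: s²_p = [26×13² + 14×10²]/(40) = 144.8500
s_p = 12.0354
SE = s_p×√(1/n₁ + 1/n₂) = 12.0354×√(1/27 + 1/15) = 3.8758
t = (x̄₁ - x̄₂)/SE = (32 - 17)/3.8758 = 3.8702
df = 40, t-critical = ±2.704
Decision: reject H₀

Answer: t = 3.8702, reject H₀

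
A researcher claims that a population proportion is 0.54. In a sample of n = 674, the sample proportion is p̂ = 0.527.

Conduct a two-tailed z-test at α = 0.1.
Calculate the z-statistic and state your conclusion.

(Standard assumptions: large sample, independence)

Answer: z = -0.6772, fail to reject H₀

Derivation:
H₀: p = 0.54, H₁: p ≠ 0.54
Standard error: SE = √(p₀(1-p₀)/n) = √(0.54×0.46/674) = 0.019198
z-statistic: z = (p̂ - p₀)/SE = (0.527 - 0.54)/0.019198 = -0.6772
Critical value: z_0.05 = ±1.645
p-value = 0.4983
Decision: fail to reject H₀ at α = 0.1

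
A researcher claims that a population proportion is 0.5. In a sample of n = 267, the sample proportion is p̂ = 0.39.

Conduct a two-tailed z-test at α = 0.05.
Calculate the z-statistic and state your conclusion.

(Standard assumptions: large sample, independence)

Answer: z = -3.5948, reject H₀

Derivation:
H₀: p = 0.5, H₁: p ≠ 0.5
Standard error: SE = √(p₀(1-p₀)/n) = √(0.5×0.5/267) = 0.030600
z-statistic: z = (p̂ - p₀)/SE = (0.39 - 0.5)/0.030600 = -3.5948
Critical value: z_0.025 = ±1.960
p-value = 0.0003
Decision: reject H₀ at α = 0.05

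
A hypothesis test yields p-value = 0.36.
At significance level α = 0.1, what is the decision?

Answer: fail to reject H₀

Derivation:
Compare p-value to α:
0.36 ≥ 0.1
Decision: fail to reject H₀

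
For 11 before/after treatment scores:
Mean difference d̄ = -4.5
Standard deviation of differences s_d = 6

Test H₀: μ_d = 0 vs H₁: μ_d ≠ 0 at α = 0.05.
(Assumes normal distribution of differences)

Answer: t = -2.4874, reject H₀

Derivation:
df = n - 1 = 10
SE = s_d/√n = 6/√11 = 1.8091
t = d̄/SE = -4.5/1.8091 = -2.4874
Critical value: t_{0.025,10} = ±2.228
p-value ≈ 0.0321
Decision: reject H₀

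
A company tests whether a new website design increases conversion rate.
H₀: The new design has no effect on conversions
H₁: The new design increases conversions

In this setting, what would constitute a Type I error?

Answer: Switching to a new design that doesn't actually help

Derivation:
Type I error (α): Rejecting H₀ when H₀ is true
Type II error (β): Failing to reject H₀ when H₁ is true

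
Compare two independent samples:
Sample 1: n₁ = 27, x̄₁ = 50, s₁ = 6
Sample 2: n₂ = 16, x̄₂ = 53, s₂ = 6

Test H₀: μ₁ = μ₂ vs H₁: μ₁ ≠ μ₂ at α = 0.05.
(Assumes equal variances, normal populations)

Answer: t = -1.5848, fail to reject H₀

Derivation:
Pooled variance: s²_p = [26×6² + 15×6²]/(41) = 36.0000
s_p = 6.0000
SE = s_p×√(1/n₁ + 1/n₂) = 6.0000×√(1/27 + 1/16) = 1.8930
t = (x̄₁ - x̄₂)/SE = (50 - 53)/1.8930 = -1.5848
df = 41, t-critical = ±2.020
Decision: fail to reject H₀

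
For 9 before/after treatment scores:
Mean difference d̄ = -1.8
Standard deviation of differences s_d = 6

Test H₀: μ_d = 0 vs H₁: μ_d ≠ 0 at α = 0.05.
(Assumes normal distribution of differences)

df = n - 1 = 8
SE = s_d/√n = 6/√9 = 2.0000
t = d̄/SE = -1.8/2.0000 = -0.9000
Critical value: t_{0.025,8} = ±2.306
p-value ≈ 0.3944
Decision: fail to reject H₀

Answer: t = -0.9000, fail to reject H₀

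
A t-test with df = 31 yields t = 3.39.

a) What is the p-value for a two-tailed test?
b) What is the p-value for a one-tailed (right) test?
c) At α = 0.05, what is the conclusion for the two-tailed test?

Using t-distribution with df = 31:
a) Two-tailed: p = 2×P(T > 3.39) = 0.0019
b) One-tailed: p = P(T > 3.39) = 0.0010
c) 0.0019 < 0.05, reject H₀

Answer: a) 0.0019, b) 0.0010, c) reject H₀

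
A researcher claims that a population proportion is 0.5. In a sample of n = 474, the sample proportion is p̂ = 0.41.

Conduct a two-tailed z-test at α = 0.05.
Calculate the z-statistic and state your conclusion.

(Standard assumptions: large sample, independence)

Answer: z = -3.9188, reject H₀

Derivation:
H₀: p = 0.5, H₁: p ≠ 0.5
Standard error: SE = √(p₀(1-p₀)/n) = √(0.5×0.5/474) = 0.022966
z-statistic: z = (p̂ - p₀)/SE = (0.41 - 0.5)/0.022966 = -3.9188
Critical value: z_0.025 = ±1.960
p-value = 0.0001
Decision: reject H₀ at α = 0.05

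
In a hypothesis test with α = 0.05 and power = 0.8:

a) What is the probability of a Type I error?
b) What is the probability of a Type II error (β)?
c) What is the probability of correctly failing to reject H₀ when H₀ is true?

a) Type I error probability = α = 0.05
b) Power = P(reject H₀ | H₁ true) = 1 - β = 0.8, so Type II error probability = β = 1 - Power = 0.2
c) P(fail to reject H₀ | H₀ true) = 1 - α = 0.95

Answer: a) 0.05, b) 0.2, c) 0.95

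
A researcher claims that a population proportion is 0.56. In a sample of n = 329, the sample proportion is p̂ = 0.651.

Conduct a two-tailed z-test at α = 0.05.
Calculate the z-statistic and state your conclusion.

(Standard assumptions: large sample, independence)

Answer: z = 3.3252, reject H₀

Derivation:
H₀: p = 0.56, H₁: p ≠ 0.56
Standard error: SE = √(p₀(1-p₀)/n) = √(0.56×0.44/329) = 0.027367
z-statistic: z = (p̂ - p₀)/SE = (0.651 - 0.56)/0.027367 = 3.3252
Critical value: z_0.025 = ±1.960
p-value = 0.0009
Decision: reject H₀ at α = 0.05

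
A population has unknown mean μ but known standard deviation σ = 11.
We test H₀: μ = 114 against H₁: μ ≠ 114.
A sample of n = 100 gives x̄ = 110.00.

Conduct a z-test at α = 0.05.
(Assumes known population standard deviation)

Answer: z = -3.6364, reject H₀

Derivation:
Standard error: SE = σ/√n = 11/√100 = 1.1000
z-statistic: z = (x̄ - μ₀)/SE = (110.00 - 114)/1.1000 = -3.6364
Critical value: ±1.960
p-value = 0.0003
Decision: reject H₀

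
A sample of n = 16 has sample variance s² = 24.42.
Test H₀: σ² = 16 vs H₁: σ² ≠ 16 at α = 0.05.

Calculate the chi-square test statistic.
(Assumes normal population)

df = n - 1 = 15
χ² = (n-1)s²/σ₀² = 15×24.42/16 = 22.8938
Critical values: χ²_{0.975,15} = 6.262, χ²_{0.025,15} = 27.488
Rejection region: χ² < 6.262 or χ² > 27.488
Decision: fail to reject H₀

Answer: χ² = 22.8938, fail to reject H₀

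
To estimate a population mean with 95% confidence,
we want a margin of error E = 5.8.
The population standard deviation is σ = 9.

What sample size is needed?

Answer: n = 10

Derivation:
z_0.025 = 1.960
n = (z×σ/E)² = (1.960×9/5.8)²
n = 9.2500
Round up: n = 10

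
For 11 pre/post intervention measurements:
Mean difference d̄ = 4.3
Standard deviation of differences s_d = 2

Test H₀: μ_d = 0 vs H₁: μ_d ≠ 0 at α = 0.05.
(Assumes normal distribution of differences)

Answer: t = 7.1310, reject H₀

Derivation:
df = n - 1 = 10
SE = s_d/√n = 2/√11 = 0.6030
t = d̄/SE = 4.3/0.6030 = 7.1310
Critical value: t_{0.025,10} = ±2.228
p-value < 0.0001
Decision: reject H₀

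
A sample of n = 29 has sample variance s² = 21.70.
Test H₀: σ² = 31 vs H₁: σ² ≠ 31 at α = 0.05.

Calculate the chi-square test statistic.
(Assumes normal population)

Answer: χ² = 19.6000, fail to reject H₀

Derivation:
df = n - 1 = 28
χ² = (n-1)s²/σ₀² = 28×21.70/31 = 19.6000
Critical values: χ²_{0.975,28} = 15.308, χ²_{0.025,28} = 44.461
Rejection region: χ² < 15.308 or χ² > 44.461
Decision: fail to reject H₀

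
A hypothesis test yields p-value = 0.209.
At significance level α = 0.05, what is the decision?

Answer: fail to reject H₀

Derivation:
Compare p-value to α:
0.209 ≥ 0.05
Decision: fail to reject H₀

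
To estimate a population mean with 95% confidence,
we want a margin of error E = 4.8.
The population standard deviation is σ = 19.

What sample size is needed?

Answer: n = 61

Derivation:
z_0.025 = 1.960
n = (z×σ/E)² = (1.960×19/4.8)²
n = 60.1917
Round up: n = 61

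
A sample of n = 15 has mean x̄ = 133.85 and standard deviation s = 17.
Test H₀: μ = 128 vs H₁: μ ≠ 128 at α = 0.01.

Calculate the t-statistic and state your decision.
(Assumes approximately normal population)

df = n - 1 = 14
SE = s/√n = 17/√15 = 4.3894
t = (x̄ - μ₀)/SE = (133.85 - 128)/4.3894 = 1.3328
Critical value: t_{0.005,14} = ±2.977
p-value ≈ 0.2039
Decision: fail to reject H₀

Answer: t = 1.3328, fail to reject H₀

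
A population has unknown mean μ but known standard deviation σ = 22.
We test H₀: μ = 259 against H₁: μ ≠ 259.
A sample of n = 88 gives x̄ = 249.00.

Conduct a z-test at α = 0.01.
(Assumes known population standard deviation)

Answer: z = -4.2640, reject H₀

Derivation:
Standard error: SE = σ/√n = 22/√88 = 2.3452
z-statistic: z = (x̄ - μ₀)/SE = (249.00 - 259)/2.3452 = -4.2640
Critical value: ±2.576
p-value < 0.0001
Decision: reject H₀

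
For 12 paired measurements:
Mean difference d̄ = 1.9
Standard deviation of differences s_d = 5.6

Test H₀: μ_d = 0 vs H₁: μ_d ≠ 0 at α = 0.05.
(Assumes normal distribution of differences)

Answer: t = 1.1753, fail to reject H₀

Derivation:
df = n - 1 = 11
SE = s_d/√n = 5.6/√12 = 1.6166
t = d̄/SE = 1.9/1.6166 = 1.1753
Critical value: t_{0.025,11} = ±2.201
p-value ≈ 0.2647
Decision: fail to reject H₀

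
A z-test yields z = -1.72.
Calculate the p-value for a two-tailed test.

Answer: p-value ≈ 0.0854

Derivation:
For z = -1.72:
p = 2×P(Z > |-1.72|) = 2×(1 - Φ(1.72)) = 0.0854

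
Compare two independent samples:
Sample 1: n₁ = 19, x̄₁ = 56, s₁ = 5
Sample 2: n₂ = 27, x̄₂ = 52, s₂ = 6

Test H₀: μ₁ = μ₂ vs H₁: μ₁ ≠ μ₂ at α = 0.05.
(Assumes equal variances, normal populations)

Answer: t = 2.3801, reject H₀

Derivation:
Pooled variance: s²_p = [18×5² + 26×6²]/(44) = 31.5000
s_p = 5.6125
SE = s_p×√(1/n₁ + 1/n₂) = 5.6125×√(1/19 + 1/27) = 1.6806
t = (x̄₁ - x̄₂)/SE = (56 - 52)/1.6806 = 2.3801
df = 44, t-critical = ±2.015
Decision: reject H₀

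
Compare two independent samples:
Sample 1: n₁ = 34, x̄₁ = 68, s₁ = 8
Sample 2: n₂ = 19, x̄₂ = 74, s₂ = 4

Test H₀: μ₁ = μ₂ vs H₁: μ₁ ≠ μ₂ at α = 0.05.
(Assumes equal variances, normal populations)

Answer: t = -3.0536, reject H₀

Derivation:
Pooled variance: s²_p = [33×8² + 18×4²]/(51) = 47.0588
s_p = 6.8599
SE = s_p×√(1/n₁ + 1/n₂) = 6.8599×√(1/34 + 1/19) = 1.9649
t = (x̄₁ - x̄₂)/SE = (68 - 74)/1.9649 = -3.0536
df = 51, t-critical = ±2.008
Decision: reject H₀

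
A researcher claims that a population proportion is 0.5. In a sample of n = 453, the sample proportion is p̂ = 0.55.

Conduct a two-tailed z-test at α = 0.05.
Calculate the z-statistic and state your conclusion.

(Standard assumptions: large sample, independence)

H₀: p = 0.5, H₁: p ≠ 0.5
Standard error: SE = √(p₀(1-p₀)/n) = √(0.5×0.5/453) = 0.023492
z-statistic: z = (p̂ - p₀)/SE = (0.55 - 0.5)/0.023492 = 2.1284
Critical value: z_0.025 = ±1.960
p-value = 0.0333
Decision: reject H₀ at α = 0.05

Answer: z = 2.1284, reject H₀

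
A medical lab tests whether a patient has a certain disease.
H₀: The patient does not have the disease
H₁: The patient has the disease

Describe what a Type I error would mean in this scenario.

Answer: Diagnosing a healthy patient as having the disease (false positive)

Derivation:
A Type I error (probability α) occurs when we reject a true H₀.
A Type II error (probability β) occurs when we fail to reject a false H₀.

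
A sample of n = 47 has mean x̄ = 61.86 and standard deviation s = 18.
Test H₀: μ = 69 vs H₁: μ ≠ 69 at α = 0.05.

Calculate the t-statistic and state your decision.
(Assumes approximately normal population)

Answer: t = -2.7194, reject H₀

Derivation:
df = n - 1 = 46
SE = s/√n = 18/√47 = 2.6256
t = (x̄ - μ₀)/SE = (61.86 - 69)/2.6256 = -2.7194
Critical value: t_{0.025,46} = ±2.013
p-value ≈ 0.0092
Decision: reject H₀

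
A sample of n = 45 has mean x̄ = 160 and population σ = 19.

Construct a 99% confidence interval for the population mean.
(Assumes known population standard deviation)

Answer: (152.7037, 167.2963)

Derivation:
Confidence level: 99%, α = 0.01
z_0.005 = 2.576
SE = σ/√n = 19/√45 = 2.8324
Margin of error = 2.576 × 2.8324 = 7.2963
CI: x̄ ± margin = 160 ± 7.2963
CI: (152.7037, 167.2963)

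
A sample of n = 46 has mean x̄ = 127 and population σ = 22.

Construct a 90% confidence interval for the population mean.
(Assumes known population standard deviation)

Answer: (121.6641, 132.3359)

Derivation:
Confidence level: 90%, α = 0.1
z_0.05 = 1.645
SE = σ/√n = 22/√46 = 3.2437
Margin of error = 1.645 × 3.2437 = 5.3359
CI: x̄ ± margin = 127 ± 5.3359
CI: (121.6641, 132.3359)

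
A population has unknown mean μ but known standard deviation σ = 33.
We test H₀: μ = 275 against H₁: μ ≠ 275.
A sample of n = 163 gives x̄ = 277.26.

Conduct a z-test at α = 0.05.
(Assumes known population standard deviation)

Answer: z = 0.8743, fail to reject H₀

Derivation:
Standard error: SE = σ/√n = 33/√163 = 2.5848
z-statistic: z = (x̄ - μ₀)/SE = (277.26 - 275)/2.5848 = 0.8743
Critical value: ±1.960
p-value = 0.3820
Decision: fail to reject H₀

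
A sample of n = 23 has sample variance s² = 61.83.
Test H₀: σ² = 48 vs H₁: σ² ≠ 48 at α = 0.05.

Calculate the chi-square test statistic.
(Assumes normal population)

df = n - 1 = 22
χ² = (n-1)s²/σ₀² = 22×61.83/48 = 28.3388
Critical values: χ²_{0.975,22} = 10.982, χ²_{0.025,22} = 36.781
Rejection region: χ² < 10.982 or χ² > 36.781
Decision: fail to reject H₀

Answer: χ² = 28.3388, fail to reject H₀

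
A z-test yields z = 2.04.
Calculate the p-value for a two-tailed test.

Answer: p-value ≈ 0.0414

Derivation:
For z = 2.04:
p = 2×P(Z > |2.04|) = 2×(1 - Φ(2.04)) = 0.0414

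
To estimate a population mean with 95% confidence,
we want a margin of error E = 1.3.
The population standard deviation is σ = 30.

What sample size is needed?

z_0.025 = 1.960
n = (z×σ/E)² = (1.960×30/1.3)²
n = 2045.8225
Round up: n = 2046

Answer: n = 2046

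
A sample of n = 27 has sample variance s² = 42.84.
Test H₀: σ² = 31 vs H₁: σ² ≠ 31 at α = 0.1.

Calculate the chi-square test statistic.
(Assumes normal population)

df = n - 1 = 26
χ² = (n-1)s²/σ₀² = 26×42.84/31 = 35.9303
Critical values: χ²_{0.95,26} = 15.379, χ²_{0.05,26} = 38.885
Rejection region: χ² < 15.379 or χ² > 38.885
Decision: fail to reject H₀

Answer: χ² = 35.9303, fail to reject H₀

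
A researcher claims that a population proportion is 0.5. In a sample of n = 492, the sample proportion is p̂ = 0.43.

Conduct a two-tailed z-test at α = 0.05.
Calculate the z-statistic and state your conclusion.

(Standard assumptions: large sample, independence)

Answer: z = -3.1053, reject H₀

Derivation:
H₀: p = 0.5, H₁: p ≠ 0.5
Standard error: SE = √(p₀(1-p₀)/n) = √(0.5×0.5/492) = 0.022542
z-statistic: z = (p̂ - p₀)/SE = (0.43 - 0.5)/0.022542 = -3.1053
Critical value: z_0.025 = ±1.960
p-value = 0.0019
Decision: reject H₀ at α = 0.05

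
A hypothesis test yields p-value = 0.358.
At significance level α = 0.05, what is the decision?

Answer: fail to reject H₀

Derivation:
Compare p-value to α:
0.358 ≥ 0.05
Decision: fail to reject H₀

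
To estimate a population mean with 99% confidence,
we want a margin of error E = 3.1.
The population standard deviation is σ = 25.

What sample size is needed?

Answer: n = 432

Derivation:
z_0.005 = 2.576
n = (z×σ/E)² = (2.576×25/3.1)²
n = 431.5671
Round up: n = 432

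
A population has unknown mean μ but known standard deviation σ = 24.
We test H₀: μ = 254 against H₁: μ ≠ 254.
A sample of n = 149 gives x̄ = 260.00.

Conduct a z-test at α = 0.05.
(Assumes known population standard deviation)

Answer: z = 3.0516, reject H₀

Derivation:
Standard error: SE = σ/√n = 24/√149 = 1.9662
z-statistic: z = (x̄ - μ₀)/SE = (260.00 - 254)/1.9662 = 3.0516
Critical value: ±1.960
p-value = 0.0023
Decision: reject H₀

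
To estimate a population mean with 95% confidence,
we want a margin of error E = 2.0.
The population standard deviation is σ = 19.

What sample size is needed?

z_0.025 = 1.960
n = (z×σ/E)² = (1.960×19/2.0)²
n = 346.7044
Round up: n = 347

Answer: n = 347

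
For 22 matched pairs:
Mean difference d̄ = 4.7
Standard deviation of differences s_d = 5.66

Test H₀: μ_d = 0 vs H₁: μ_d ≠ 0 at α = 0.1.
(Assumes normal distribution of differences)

Answer: t = 3.8949, reject H₀

Derivation:
df = n - 1 = 21
SE = s_d/√n = 5.66/√22 = 1.2067
t = d̄/SE = 4.7/1.2067 = 3.8949
Critical value: t_{0.05,21} = ±1.721
p-value ≈ 0.0008
Decision: reject H₀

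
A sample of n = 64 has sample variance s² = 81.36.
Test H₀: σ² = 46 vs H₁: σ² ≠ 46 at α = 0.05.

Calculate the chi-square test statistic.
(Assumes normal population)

df = n - 1 = 63
χ² = (n-1)s²/σ₀² = 63×81.36/46 = 111.4278
Critical values: χ²_{0.975,63} = 42.950, χ²_{0.025,63} = 86.830
Rejection region: χ² < 42.950 or χ² > 86.830
Decision: reject H₀

Answer: χ² = 111.4278, reject H₀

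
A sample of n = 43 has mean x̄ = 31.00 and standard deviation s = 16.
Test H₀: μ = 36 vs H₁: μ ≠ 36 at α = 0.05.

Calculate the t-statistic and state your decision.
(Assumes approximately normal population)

Answer: t = -2.0492, reject H₀

Derivation:
df = n - 1 = 42
SE = s/√n = 16/√43 = 2.4400
t = (x̄ - μ₀)/SE = (31.00 - 36)/2.4400 = -2.0492
Critical value: t_{0.025,42} = ±2.018
p-value ≈ 0.0467
Decision: reject H₀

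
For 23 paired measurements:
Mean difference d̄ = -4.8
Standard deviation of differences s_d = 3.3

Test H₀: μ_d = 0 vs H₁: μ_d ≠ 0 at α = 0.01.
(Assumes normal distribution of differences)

Answer: t = -6.9757, reject H₀

Derivation:
df = n - 1 = 22
SE = s_d/√n = 3.3/√23 = 0.6881
t = d̄/SE = -4.8/0.6881 = -6.9757
Critical value: t_{0.005,22} = ±2.819
p-value < 0.0001
Decision: reject H₀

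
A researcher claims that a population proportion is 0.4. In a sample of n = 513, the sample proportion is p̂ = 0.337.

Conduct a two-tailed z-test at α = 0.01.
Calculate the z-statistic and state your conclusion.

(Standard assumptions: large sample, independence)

Answer: z = -2.9126, reject H₀

Derivation:
H₀: p = 0.4, H₁: p ≠ 0.4
Standard error: SE = √(p₀(1-p₀)/n) = √(0.4×0.6/513) = 0.021630
z-statistic: z = (p̂ - p₀)/SE = (0.337 - 0.4)/0.021630 = -2.9126
Critical value: z_0.005 = ±2.576
p-value = 0.0036
Decision: reject H₀ at α = 0.01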